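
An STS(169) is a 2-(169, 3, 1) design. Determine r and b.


An STS(v) is a 2-(v, 3, 1) BIBD: block size k = 3, λ = 1.
Replication: r(k − 1) = λ(v − 1) ⇒ r·2 = 169 − 1 = 168 ⇒ r = 84.
Block count: b = v(v − 1)/6 = 169·168/6 = 28392/6 = 4732.
(Check via bk = vr: 4732·3 = 14196 = 169·84 = 14196 ✓.)

r = 84, b = 4732.


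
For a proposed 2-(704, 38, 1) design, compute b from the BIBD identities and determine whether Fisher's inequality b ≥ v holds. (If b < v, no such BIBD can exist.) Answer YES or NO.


r = λ(v − 1)/(k − 1) = 1·703/37 = 19.
b = vr/k = 704·19/38 = 352.
Fisher's inequality: b ≥ v ⇔ 352 ≥ 704? NO.

NO


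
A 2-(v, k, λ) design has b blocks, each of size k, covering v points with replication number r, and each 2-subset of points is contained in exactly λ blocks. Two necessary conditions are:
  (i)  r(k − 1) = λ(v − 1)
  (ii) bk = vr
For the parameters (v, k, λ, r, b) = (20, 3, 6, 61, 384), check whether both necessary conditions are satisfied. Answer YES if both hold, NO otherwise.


Condition (i): r(k − 1) = 61·2 = 122; λ(v − 1) = 6·19 = 114. Match? NO.
Condition (ii): bk = 384·3 = 1152; vr = 20·61 = 1220. Match? NO.
Both conditions hold? NO.

NO


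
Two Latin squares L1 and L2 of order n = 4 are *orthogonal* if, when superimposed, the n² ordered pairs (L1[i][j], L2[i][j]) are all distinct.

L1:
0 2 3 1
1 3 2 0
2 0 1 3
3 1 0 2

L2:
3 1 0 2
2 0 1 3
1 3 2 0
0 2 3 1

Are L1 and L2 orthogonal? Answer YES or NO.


Form the n² = 16 superimposed pairs (L1[i][j], L2[i][j]), row by row (rows and columns indexed from 0):
row 0: (0,3) (2,1) (3,0) (1,2)
row 1: (1,2) (3,0) (2,1) (0,3)
row 2: (2,1) (0,3) (1,2) (3,0)
row 3: (3,0) (1,2) (0,3) (2,1)
Orthogonality requires all 16 pairs distinct.
But the pair (1,2) repeats: cell (0,3) has L1 = 1, L2 = 2, and cell (1,0) has L1 = 1, L2 = 2.
A repeated pair means some other pair never occurs (only 4 distinct pairs out of 16), so the squares are not orthogonal.
Conclusion: NO.

NO


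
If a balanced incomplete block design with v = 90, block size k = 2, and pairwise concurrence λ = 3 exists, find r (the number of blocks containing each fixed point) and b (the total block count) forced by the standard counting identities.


Any 2-(v, k, λ) BIBD satisfies two necessary conditions:
  (i)  Each point sits in r blocks, and counting incidences through any fixed point gives r(k − 1) = λ(v − 1), so r = λ(v − 1)/(k − 1).
  (ii) Total incidences bk = vr, so b = vr/k.
Step 1: r = λ(v − 1)/(k − 1) = 3·(90 − 1)/(2 − 1) = 3·89/1 = 267/1 = 267.
Step 2: b = vr/k = 90·267/2 = 24030/2 = 12015.
Check integrality: r = 267 ∈ Z ✓, b = 12015 ∈ Z ✓.
(These identities are necessary conditions: they determine r and b for any design with these parameters, but do not by themselves prove that one exists.)

r = 267, b = 12015.


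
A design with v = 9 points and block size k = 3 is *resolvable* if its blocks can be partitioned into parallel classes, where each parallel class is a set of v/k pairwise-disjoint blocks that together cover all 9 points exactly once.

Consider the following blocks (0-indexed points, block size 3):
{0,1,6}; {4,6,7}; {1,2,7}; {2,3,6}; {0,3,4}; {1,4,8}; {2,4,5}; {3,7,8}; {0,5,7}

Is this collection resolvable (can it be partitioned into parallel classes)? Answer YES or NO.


v = 9, block size k = 3, number of blocks = 9.
For resolvability, blocks must partition into parallel classes of size v/k = 3.
Total blocks must therefore be a multiple of 3: 9 = 3·3 + 0 ⇒ divisible ✓.
Consider block {4,6,7}. It intersects every other block in the collection, so no parallel class of size 3 can contain it.
Since every block must belong to some parallel class in a resolution, the collection cannot be partitioned into parallel classes.
Resolvable? NO.

NO


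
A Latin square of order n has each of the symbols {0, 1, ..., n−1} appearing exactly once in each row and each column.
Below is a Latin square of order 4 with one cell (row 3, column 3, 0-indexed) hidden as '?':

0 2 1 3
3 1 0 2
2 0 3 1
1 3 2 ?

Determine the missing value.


Row 3 contains symbols [1, 2, 3] — missing [0].
Column 3 contains symbols [1, 2, 3] — missing [0].
The missing symbol must appear in both missing sets; intersection = [0].
Therefore the hidden value is 0.

Missing value = 0.


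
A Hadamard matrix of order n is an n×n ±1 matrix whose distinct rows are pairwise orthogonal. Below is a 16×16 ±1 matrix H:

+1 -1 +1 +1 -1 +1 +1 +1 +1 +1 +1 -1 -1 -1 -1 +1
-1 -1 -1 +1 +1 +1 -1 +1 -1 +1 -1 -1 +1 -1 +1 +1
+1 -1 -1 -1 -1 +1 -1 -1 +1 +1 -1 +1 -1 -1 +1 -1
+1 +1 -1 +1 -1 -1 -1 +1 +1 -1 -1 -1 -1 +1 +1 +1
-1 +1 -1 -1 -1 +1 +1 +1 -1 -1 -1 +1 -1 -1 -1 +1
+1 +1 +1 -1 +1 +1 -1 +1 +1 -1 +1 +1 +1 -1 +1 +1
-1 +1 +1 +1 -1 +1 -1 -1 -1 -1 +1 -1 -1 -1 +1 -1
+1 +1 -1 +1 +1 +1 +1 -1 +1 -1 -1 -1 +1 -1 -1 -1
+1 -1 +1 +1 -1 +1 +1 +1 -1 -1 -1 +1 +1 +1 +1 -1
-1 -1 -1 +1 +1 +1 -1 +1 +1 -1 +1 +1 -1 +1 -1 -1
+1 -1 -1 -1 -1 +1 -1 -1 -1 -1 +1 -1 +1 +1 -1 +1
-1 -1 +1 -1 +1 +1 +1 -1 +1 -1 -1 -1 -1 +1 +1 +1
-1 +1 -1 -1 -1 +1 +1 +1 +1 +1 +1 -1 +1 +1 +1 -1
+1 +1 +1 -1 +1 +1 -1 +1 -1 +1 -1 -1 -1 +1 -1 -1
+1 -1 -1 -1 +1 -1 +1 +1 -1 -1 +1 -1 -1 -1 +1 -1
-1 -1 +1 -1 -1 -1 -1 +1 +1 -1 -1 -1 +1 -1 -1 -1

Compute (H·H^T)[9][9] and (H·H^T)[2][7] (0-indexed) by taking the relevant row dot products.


Row 2 of H: [1, -1, -1, -1, -1, 1, -1, -1, 1, 1, -1, 1, -1, -1, 1, -1].
Row 7 of H: [1, 1, -1, 1, 1, 1, 1, -1, 1, -1, -1, -1, 1, -1, -1, -1].
Row 9 of H: [-1, -1, -1, 1, 1, 1, -1, 1, 1, -1, 1, 1, -1, 1, -1, -1].
(H·H^T)[9][9] = Σ_j H[9][j]·H[9][j] = (-1)² + (-1)² + (-1)² + (1)² + (1)² + (1)² + (-1)² + (1)² + (1)² + (-1)² + (1)² + (1)² + (-1)² + (1)² + (-1)² + (-1)² = 1 + 1 + 1 + 1 + 1 + 1 + 1 + 1 + 1 + 1 + 1 + 1 + 1 + 1 + 1 + 1 = 16.
(H·H^T)[2][7] = Σ_j H[2][j]·H[7][j] = (1)·(1) + (-1)·(1) + (-1)·(-1) + (-1)·(1) + (-1)·(1) + (1)·(1) + (-1)·(1) + (-1)·(-1) + (1)·(1) + (1)·(-1) + (-1)·(-1) + (1)·(-1) + (-1)·(1) + (-1)·(-1) + (1)·(-1) + (-1)·(-1) = 1 + -1 + 1 + -1 + -1 + 1 + -1 + 1 + 1 + -1 + 1 + -1 + -1 + 1 + -1 + 1 = 0.
So rows 2 and 7 are orthogonal; the diagonal entry equals n = 16.

(9,9) entry = 16; (2,7) entry = 0.


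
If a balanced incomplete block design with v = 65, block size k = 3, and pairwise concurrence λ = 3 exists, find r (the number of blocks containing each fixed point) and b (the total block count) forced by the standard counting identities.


Any 2-(v, k, λ) BIBD satisfies two necessary conditions:
  (i)  Each point sits in r blocks, and counting incidences through any fixed point gives r(k − 1) = λ(v − 1), so r = λ(v − 1)/(k − 1).
  (ii) Total incidences bk = vr, so b = vr/k.
Step 1: r = λ(v − 1)/(k − 1) = 3·(65 − 1)/(3 − 1) = 3·64/2 = 192/2 = 96.
Step 2: b = vr/k = 65·96/3 = 6240/3 = 2080.
Check integrality: r = 96 ∈ Z ✓, b = 2080 ∈ Z ✓.
(These identities are necessary conditions: they determine r and b for any design with these parameters, but do not by themselves prove that one exists.)

r = 96, b = 2080.


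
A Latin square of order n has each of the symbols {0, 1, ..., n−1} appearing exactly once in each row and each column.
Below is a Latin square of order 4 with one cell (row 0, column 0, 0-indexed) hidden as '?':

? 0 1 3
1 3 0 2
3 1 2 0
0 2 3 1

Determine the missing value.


Row 0 contains symbols [0, 1, 3] — missing [2].
Column 0 contains symbols [0, 1, 3] — missing [2].
The missing symbol must appear in both missing sets; intersection = [2].
Therefore the hidden value is 2.

Missing value = 2.


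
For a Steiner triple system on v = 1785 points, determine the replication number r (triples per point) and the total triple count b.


An STS(v) is a 2-(v, 3, 1) BIBD: block size k = 3, λ = 1.
Replication: r(k − 1) = λ(v − 1) ⇒ r·2 = 1785 − 1 = 1784 ⇒ r = 892.
Block count: b = v(v − 1)/6 = 1785·1784/6 = 3184440/6 = 530740.

r = 892, b = 530740.


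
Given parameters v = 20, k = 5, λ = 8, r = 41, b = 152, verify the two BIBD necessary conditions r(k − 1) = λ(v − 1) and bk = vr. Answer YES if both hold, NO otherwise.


Condition (i): r(k − 1) = 41·4 = 164; λ(v − 1) = 8·19 = 152. Match? NO.
Condition (ii): bk = 152·5 = 760; vr = 20·41 = 820. Match? NO.
Both conditions hold? NO.

NO


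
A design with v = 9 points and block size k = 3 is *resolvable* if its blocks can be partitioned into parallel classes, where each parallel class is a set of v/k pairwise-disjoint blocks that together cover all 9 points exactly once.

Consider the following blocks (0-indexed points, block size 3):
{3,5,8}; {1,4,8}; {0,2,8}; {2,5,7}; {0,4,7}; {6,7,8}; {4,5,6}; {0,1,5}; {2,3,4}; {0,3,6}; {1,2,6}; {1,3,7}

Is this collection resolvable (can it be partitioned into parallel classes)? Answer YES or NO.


v = 9, block size k = 3, number of blocks = 12.
For resolvability, blocks must partition into parallel classes of size v/k = 3.
Total blocks must therefore be a multiple of 3: 12 = 3·4 + 0 ⇒ divisible ✓.
Greedy packing gives 4 candidate class(es). Each should be a full parallel class (size 3, covers all 9 points).
  Class 1 (3 blocks): {3,5,8}; {0,4,7}; {1,2,6}. Points covered: [0, 1, 2, 3, 4, 5, 6, 7, 8].
  Class 2 (3 blocks): {1,4,8}; {2,5,7}; {0,3,6}. Points covered: [0, 1, 2, 3, 4, 5, 6, 7, 8].
  Class 3 (3 blocks): {0,2,8}; {4,5,6}; {1,3,7}. Points covered: [0, 1, 2, 3, 4, 5, 6, 7, 8].
  Class 4 (3 blocks): {6,7,8}; {0,1,5}; {2,3,4}. Points covered: [0, 1, 2, 3, 4, 5, 6, 7, 8].
All classes full (size 3)? YES. All classes cover every point? YES.
Resolvable? YES.

YES


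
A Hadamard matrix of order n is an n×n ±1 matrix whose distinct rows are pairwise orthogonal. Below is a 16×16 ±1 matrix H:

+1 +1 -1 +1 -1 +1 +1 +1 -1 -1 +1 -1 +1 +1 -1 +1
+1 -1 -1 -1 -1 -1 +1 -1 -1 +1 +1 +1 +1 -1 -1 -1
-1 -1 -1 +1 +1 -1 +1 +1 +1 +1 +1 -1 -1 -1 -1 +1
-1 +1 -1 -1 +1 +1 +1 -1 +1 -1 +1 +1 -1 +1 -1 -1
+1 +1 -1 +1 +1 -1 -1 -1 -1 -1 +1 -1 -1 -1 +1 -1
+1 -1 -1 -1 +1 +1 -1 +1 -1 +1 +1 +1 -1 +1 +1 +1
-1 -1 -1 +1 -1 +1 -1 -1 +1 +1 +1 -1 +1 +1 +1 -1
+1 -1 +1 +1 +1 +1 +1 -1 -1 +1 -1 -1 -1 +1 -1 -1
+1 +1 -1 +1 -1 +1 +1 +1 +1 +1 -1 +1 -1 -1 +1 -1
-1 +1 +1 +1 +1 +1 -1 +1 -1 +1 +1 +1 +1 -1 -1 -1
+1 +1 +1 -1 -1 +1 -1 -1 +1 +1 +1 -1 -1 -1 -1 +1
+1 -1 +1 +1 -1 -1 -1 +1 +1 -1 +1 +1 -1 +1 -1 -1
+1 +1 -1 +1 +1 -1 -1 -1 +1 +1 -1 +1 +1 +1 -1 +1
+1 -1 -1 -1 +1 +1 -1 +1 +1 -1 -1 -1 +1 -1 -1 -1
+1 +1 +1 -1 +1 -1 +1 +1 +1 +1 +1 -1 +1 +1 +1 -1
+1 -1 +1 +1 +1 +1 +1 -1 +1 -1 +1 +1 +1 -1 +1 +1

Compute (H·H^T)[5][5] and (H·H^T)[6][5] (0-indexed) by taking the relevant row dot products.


Row 5 of H: [1, -1, -1, -1, 1, 1, -1, 1, -1, 1, 1, 1, -1, 1, 1, 1].
Row 6 of H: [-1, -1, -1, 1, -1, 1, -1, -1, 1, 1, 1, -1, 1, 1, 1, -1].
(H·H^T)[5][5] = Σ_j H[5][j]·H[5][j] = (1)² + (-1)² + (-1)² + (-1)² + (1)² + (1)² + (-1)² + (1)² + (-1)² + (1)² + (1)² + (1)² + (-1)² + (1)² + (1)² + (1)² = 1 + 1 + 1 + 1 + 1 + 1 + 1 + 1 + 1 + 1 + 1 + 1 + 1 + 1 + 1 + 1 = 16.
(H·H^T)[6][5] = Σ_j H[6][j]·H[5][j] = (-1)·(1) + (-1)·(-1) + (-1)·(-1) + (1)·(-1) + (-1)·(1) + (1)·(1) + (-1)·(-1) + (-1)·(1) + (1)·(-1) + (1)·(1) + (1)·(1) + (-1)·(1) + (1)·(-1) + (1)·(1) + (1)·(1) + (-1)·(1) = -1 + 1 + 1 + -1 + -1 + 1 + 1 + -1 + -1 + 1 + 1 + -1 + -1 + 1 + 1 + -1 = 0.
So rows 6 and 5 are orthogonal; the diagonal entry equals n = 16.

(5,5) entry = 16; (6,5) entry = 0.


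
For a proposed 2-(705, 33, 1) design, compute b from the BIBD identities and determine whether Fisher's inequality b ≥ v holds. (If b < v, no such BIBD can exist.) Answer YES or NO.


r = λ(v − 1)/(k − 1) = 1·704/32 = 22.
b = vr/k = 705·22/33 = 470.
Fisher's inequality: b ≥ v ⇔ 470 ≥ 705? NO.

NO


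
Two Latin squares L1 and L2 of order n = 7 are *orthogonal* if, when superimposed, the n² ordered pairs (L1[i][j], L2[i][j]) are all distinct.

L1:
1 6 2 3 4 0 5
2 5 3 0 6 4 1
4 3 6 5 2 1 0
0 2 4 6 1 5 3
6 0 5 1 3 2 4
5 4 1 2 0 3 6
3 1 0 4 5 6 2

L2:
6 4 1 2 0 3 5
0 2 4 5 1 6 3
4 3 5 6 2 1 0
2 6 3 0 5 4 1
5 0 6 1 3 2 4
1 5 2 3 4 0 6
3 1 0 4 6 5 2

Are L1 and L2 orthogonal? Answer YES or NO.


Form the n² = 49 superimposed pairs (L1[i][j], L2[i][j]), row by row (rows and columns indexed from 0):
row 0: (1,6) (6,4) (2,1) (3,2) (4,0) (0,3) (5,5)
row 1: (2,0) (5,2) (3,4) (0,5) (6,1) (4,6) (1,3)
row 2: (4,4) (3,3) (6,5) (5,6) (2,2) (1,1) (0,0)
row 3: (0,2) (2,6) (4,3) (6,0) (1,5) (5,4) (3,1)
row 4: (6,5) (0,0) (5,6) (1,1) (3,3) (2,2) (4,4)
row 5: (5,1) (4,5) (1,2) (2,3) (0,4) (3,0) (6,6)
row 6: (3,3) (1,1) (0,0) (4,4) (5,6) (6,5) (2,2)
Orthogonality requires all 49 pairs distinct.
But the pair (6,5) repeats: cell (2,2) has L1 = 6, L2 = 5, and cell (4,0) has L1 = 6, L2 = 5.
A repeated pair means some other pair never occurs (only 35 distinct pairs out of 49), so the squares are not orthogonal.
Conclusion: NO.

NO


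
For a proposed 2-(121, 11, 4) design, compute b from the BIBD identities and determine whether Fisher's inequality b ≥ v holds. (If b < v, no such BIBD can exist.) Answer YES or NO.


b = λv(v − 1)/(k(k − 1)) = 4·121·120/(11·10) = 58080/110 = 528.
Compare with v = 121: b ≥ v, so Fisher's inequality holds.

YES


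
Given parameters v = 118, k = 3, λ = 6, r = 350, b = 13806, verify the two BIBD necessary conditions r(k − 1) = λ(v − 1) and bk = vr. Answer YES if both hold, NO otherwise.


Condition (i): r(k − 1) = 350·2 = 700; λ(v − 1) = 6·117 = 702. Match? NO.
Condition (ii): bk = 13806·3 = 41418; vr = 118·350 = 41300. Match? NO.
Both conditions hold? NO.

NO


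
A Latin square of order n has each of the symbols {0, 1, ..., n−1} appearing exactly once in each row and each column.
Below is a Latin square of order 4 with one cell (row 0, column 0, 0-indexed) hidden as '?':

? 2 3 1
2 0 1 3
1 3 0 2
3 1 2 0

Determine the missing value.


Row 0 contains symbols [1, 2, 3] — missing [0].
Column 0 contains symbols [1, 2, 3] — missing [0].
The missing symbol must appear in both missing sets; intersection = [0].
Therefore the hidden value is 0.

Missing value = 0.


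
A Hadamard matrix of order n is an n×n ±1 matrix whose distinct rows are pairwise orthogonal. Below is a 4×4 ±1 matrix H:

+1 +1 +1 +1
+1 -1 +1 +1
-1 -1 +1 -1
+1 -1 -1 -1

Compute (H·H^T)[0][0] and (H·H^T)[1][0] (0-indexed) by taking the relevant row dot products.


Row 0 of H: [1, 1, 1, 1].
Row 1 of H: [1, -1, 1, 1].
(H·H^T)[0][0] = Σ_j H[0][j]·H[0][j] = (1)² + (1)² + (1)² + (1)² = 1 + 1 + 1 + 1 = 4.
(H·H^T)[1][0] = Σ_j H[1][j]·H[0][j] = (1)·(1) + (-1)·(1) + (1)·(1) + (1)·(1) = 1 + -1 + 1 + 1 = 2.
Rows 1 and 0 are not orthogonal (dot product = 2 ≠ 0), so H is not a Hadamard matrix.

(0,0) entry = 4; (1,0) entry = 2.


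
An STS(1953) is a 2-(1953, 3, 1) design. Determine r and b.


An STS(v) is a 2-(v, 3, 1) BIBD: block size k = 3, λ = 1.
Replication: r(k − 1) = λ(v − 1) ⇒ r·2 = 1953 − 1 = 1952 ⇒ r = 976.
Block count: b = v(v − 1)/6 = 1953·1952/6 = 3812256/6 = 635376.

r = 976, b = 635376.


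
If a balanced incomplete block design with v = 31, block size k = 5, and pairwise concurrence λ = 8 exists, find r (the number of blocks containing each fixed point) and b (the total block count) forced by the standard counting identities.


Any 2-(v, k, λ) BIBD satisfies two necessary conditions:
  (i)  Each point sits in r blocks, and counting incidences through any fixed point gives r(k − 1) = λ(v − 1), so r = λ(v − 1)/(k − 1).
  (ii) Total incidences bk = vr, so b = vr/k.
Step 1: r = λ(v − 1)/(k − 1) = 8·(31 − 1)/(5 − 1) = 8·30/4 = 240/4 = 60.
Step 2: b = vr/k = 31·60/5 = 1860/5 = 372.
Check integrality: r = 60 ∈ Z ✓, b = 372 ∈ Z ✓.
(These identities are necessary conditions: they determine r and b for any design with these parameters, but do not by themselves prove that one exists.)

r = 60, b = 372.


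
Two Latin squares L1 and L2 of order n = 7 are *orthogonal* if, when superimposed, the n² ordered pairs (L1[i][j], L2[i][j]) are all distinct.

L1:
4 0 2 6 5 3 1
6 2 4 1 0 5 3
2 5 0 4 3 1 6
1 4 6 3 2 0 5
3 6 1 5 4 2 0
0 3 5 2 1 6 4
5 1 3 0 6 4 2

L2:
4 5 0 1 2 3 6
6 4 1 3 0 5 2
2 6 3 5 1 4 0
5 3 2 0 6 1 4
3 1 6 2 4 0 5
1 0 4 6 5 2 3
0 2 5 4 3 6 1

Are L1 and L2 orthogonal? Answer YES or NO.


Form the n² = 49 superimposed pairs (L1[i][j], L2[i][j]), row by row (rows and columns indexed from 0):
row 0: (4,4) (0,5) (2,0) (6,1) (5,2) (3,3) (1,6)
row 1: (6,6) (2,4) (4,1) (1,3) (0,0) (5,5) (3,2)
row 2: (2,2) (5,6) (0,3) (4,5) (3,1) (1,4) (6,0)
row 3: (1,5) (4,3) (6,2) (3,0) (2,6) (0,1) (5,4)
row 4: (3,3) (6,1) (1,6) (5,2) (4,4) (2,0) (0,5)
row 5: (0,1) (3,0) (5,4) (2,6) (1,5) (6,2) (4,3)
row 6: (5,0) (1,2) (3,5) (0,4) (6,3) (4,6) (2,1)
Orthogonality requires all 49 pairs distinct.
But the pair (3,3) repeats: cell (0,5) has L1 = 3, L2 = 3, and cell (4,0) has L1 = 3, L2 = 3.
A repeated pair means some other pair never occurs (only 35 distinct pairs out of 49), so the squares are not orthogonal.
Conclusion: NO.

NO


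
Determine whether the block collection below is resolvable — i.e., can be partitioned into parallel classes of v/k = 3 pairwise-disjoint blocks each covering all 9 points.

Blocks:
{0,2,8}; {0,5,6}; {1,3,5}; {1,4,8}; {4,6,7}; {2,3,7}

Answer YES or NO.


v = 9, block size k = 3, number of blocks = 6.
For resolvability, blocks must partition into parallel classes of size v/k = 3.
Total blocks must therefore be a multiple of 3: 6 = 3·2 + 0 ⇒ divisible ✓.
Greedy packing gives 2 candidate class(es). Each should be a full parallel class (size 3, covers all 9 points).
  Class 1 (3 blocks): {0,2,8}; {1,3,5}; {4,6,7}. Points covered: [0, 1, 2, 3, 4, 5, 6, 7, 8].
  Class 2 (3 blocks): {0,5,6}; {1,4,8}; {2,3,7}. Points covered: [0, 1, 2, 3, 4, 5, 6, 7, 8].
All classes full (size 3)? YES. All classes cover every point? YES.
Resolvable? YES.

YES


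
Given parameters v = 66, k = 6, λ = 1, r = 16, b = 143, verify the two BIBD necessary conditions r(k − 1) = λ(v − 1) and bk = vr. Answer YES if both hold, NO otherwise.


Condition (i): r(k − 1) = 16·5 = 80; λ(v − 1) = 1·65 = 65. Match? NO.
Condition (ii): bk = 143·6 = 858; vr = 66·16 = 1056. Match? NO.
Both conditions hold? NO.

NO


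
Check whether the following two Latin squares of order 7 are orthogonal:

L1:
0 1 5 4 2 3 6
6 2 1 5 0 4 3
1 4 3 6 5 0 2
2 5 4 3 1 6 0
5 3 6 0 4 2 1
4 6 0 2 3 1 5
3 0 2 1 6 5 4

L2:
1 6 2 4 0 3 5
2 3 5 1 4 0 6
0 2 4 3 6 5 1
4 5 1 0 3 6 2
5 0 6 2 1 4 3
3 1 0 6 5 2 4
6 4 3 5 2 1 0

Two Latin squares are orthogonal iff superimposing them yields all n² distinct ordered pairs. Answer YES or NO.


Form the n² = 49 superimposed pairs (L1[i][j], L2[i][j]), row by row (rows and columns indexed from 0):
row 0: (0,1) (1,6) (5,2) (4,4) (2,0) (3,3) (6,5)
row 1: (6,2) (2,3) (1,5) (5,1) (0,4) (4,0) (3,6)
row 2: (1,0) (4,2) (3,4) (6,3) (5,6) (0,5) (2,1)
row 3: (2,4) (5,5) (4,1) (3,0) (1,3) (6,6) (0,2)
row 4: (5,5) (3,0) (6,6) (0,2) (4,1) (2,4) (1,3)
row 5: (4,3) (6,1) (0,0) (2,6) (3,5) (1,2) (5,4)
row 6: (3,6) (0,4) (2,3) (1,5) (6,2) (5,1) (4,0)
Orthogonality requires all 49 pairs distinct.
But the pair (5,5) repeats: cell (3,1) has L1 = 5, L2 = 5, and cell (4,0) has L1 = 5, L2 = 5.
A repeated pair means some other pair never occurs (only 35 distinct pairs out of 49), so the squares are not orthogonal.
Conclusion: NO.

NO


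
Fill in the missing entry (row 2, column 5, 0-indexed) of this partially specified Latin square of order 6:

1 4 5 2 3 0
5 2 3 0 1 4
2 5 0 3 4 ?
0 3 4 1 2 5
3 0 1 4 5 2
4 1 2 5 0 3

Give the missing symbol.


Row 2 contains symbols [0, 2, 3, 4, 5] — missing [1].
Column 5 contains symbols [0, 2, 3, 4, 5] — missing [1].
The missing symbol must appear in both missing sets; intersection = [1].
Therefore the hidden value is 1.

Missing value = 1.


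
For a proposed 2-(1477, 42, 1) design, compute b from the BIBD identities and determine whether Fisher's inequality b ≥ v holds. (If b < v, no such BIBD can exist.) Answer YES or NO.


r = λ(v − 1)/(k − 1) = 1·1476/41 = 36.
b = vr/k = 1477·36/42 = 1266.
Fisher's inequality: b ≥ v ⇔ 1266 ≥ 1477? NO.

NO


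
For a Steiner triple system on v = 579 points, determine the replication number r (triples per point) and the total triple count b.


An STS(v) is a 2-(v, 3, 1) BIBD: block size k = 3, λ = 1.
Replication: r(k − 1) = λ(v − 1) ⇒ r·2 = 579 − 1 = 578 ⇒ r = 289.
Block count: bk = vr ⇒ b·3 = 579·289 = 167331 ⇒ b = 55777.

r = 289, b = 55777.


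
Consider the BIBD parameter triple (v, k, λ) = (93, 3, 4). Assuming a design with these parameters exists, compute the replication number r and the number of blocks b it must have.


Any 2-(v, k, λ) BIBD satisfies two necessary conditions:
  (i)  Each point sits in r blocks, and counting incidences through any fixed point gives r(k − 1) = λ(v − 1), so r = λ(v − 1)/(k − 1).
  (ii) Total incidences bk = vr, so b = vr/k.
Step 1: r = λ(v − 1)/(k − 1) = 4·(93 − 1)/(3 − 1) = 4·92/2 = 368/2 = 184.
Step 2: b = vr/k = 93·184/3 = 17112/3 = 5704.
Check integrality: r = 184 ∈ Z ✓, b = 5704 ∈ Z ✓.
(These identities are necessary conditions: they determine r and b for any design with these parameters, but do not by themselves prove that one exists.)

r = 184, b = 5704.


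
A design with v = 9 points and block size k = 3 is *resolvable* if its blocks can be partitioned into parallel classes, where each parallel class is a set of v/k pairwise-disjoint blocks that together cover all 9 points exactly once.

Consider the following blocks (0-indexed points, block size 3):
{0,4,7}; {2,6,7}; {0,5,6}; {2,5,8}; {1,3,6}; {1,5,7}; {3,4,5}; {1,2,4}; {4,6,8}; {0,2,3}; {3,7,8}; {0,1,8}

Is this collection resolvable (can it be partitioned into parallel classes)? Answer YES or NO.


v = 9, block size k = 3, number of blocks = 12.
For resolvability, blocks must partition into parallel classes of size v/k = 3.
Total blocks must therefore be a multiple of 3: 12 = 3·4 + 0 ⇒ divisible ✓.
Greedy packing gives 4 candidate class(es). Each should be a full parallel class (size 3, covers all 9 points).
  Class 1 (3 blocks): {0,4,7}; {2,5,8}; {1,3,6}. Points covered: [0, 1, 2, 3, 4, 5, 6, 7, 8].
  Class 2 (3 blocks): {2,6,7}; {3,4,5}; {0,1,8}. Points covered: [0, 1, 2, 3, 4, 5, 6, 7, 8].
  Class 3 (3 blocks): {0,5,6}; {1,2,4}; {3,7,8}. Points covered: [0, 1, 2, 3, 4, 5, 6, 7, 8].
  Class 4 (3 blocks): {1,5,7}; {4,6,8}; {0,2,3}. Points covered: [0, 1, 2, 3, 4, 5, 6, 7, 8].
All classes full (size 3)? YES. All classes cover every point? YES.
Resolvable? YES.

YES


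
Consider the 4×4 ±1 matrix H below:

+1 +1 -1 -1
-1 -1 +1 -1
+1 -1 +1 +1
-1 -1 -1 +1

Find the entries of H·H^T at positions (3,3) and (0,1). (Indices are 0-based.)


Row 0 of H: [1, 1, -1, -1].
Row 1 of H: [-1, -1, 1, -1].
Row 3 of H: [-1, -1, -1, 1].
(H·H^T)[3][3] = Σ_j H[3][j]·H[3][j] = (-1)² + (-1)² + (-1)² + (1)² = 1 + 1 + 1 + 1 = 4.
(H·H^T)[0][1] = Σ_j H[0][j]·H[1][j] = (1)·(-1) + (1)·(-1) + (-1)·(1) + (-1)·(-1) = -1 + -1 + -1 + 1 = -2.
Rows 0 and 1 are not orthogonal (dot product = -2 ≠ 0), so H is not a Hadamard matrix.

(3,3) entry = 4; (0,1) entry = -2.


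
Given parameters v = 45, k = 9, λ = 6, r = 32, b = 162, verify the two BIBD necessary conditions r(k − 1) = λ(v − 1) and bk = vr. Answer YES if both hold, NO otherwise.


Condition (i): r(k − 1) = 32·8 = 256; λ(v − 1) = 6·44 = 264. Match? NO.
Condition (ii): bk = 162·9 = 1458; vr = 45·32 = 1440. Match? NO.
Both conditions hold? NO.

NO


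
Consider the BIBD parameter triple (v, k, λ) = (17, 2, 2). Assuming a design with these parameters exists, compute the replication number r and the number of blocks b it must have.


Any 2-(v, k, λ) BIBD satisfies two necessary conditions:
  (i)  Each point sits in r blocks, and counting incidences through any fixed point gives r(k − 1) = λ(v − 1), so r = λ(v − 1)/(k − 1).
  (ii) Total incidences bk = vr, so b = vr/k.
Step 1: r = λ(v − 1)/(k − 1) = 2·(17 − 1)/(2 − 1) = 2·16/1 = 32/1 = 32.
Step 2: b = vr/k = 17·32/2 = 544/2 = 272.
Check integrality: r = 32 ∈ Z ✓, b = 272 ∈ Z ✓.
(These identities are necessary conditions: they determine r and b for any design with these parameters, but do not by themselves prove that one exists.)

r = 32, b = 272.


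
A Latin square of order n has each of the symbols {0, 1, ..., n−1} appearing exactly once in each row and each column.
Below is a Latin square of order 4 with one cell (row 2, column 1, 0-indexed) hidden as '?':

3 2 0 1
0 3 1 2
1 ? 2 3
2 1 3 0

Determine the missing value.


Row 2 contains symbols [1, 2, 3] — missing [0].
Column 1 contains symbols [1, 2, 3] — missing [0].
The missing symbol must appear in both missing sets; intersection = [0].
Therefore the hidden value is 0.

Missing value = 0.


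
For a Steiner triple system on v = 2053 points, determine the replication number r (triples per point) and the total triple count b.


An STS(v) is a 2-(v, 3, 1) BIBD: block size k = 3, λ = 1.
Replication: r(k − 1) = λ(v − 1) ⇒ r·2 = 2053 − 1 = 2052 ⇒ r = 1026.
Block count: bk = vr ⇒ b·3 = 2053·1026 = 2106378 ⇒ b = 702126.
(Check via b = v(v − 1)/6 = 2053·2052/6 = 4212756/6 = 702126.)

r = 1026, b = 702126.


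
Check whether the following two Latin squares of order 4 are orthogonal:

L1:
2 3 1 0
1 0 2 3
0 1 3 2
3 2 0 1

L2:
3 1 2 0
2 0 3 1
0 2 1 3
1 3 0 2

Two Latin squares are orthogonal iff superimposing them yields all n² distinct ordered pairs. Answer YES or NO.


Form the n² = 16 superimposed pairs (L1[i][j], L2[i][j]), row by row (rows and columns indexed from 0):
row 0: (2,3) (3,1) (1,2) (0,0)
row 1: (1,2) (0,0) (2,3) (3,1)
row 2: (0,0) (1,2) (3,1) (2,3)
row 3: (3,1) (2,3) (0,0) (1,2)
Orthogonality requires all 16 pairs distinct.
But the pair (1,2) repeats: cell (0,2) has L1 = 1, L2 = 2, and cell (1,0) has L1 = 1, L2 = 2.
A repeated pair means some other pair never occurs (only 4 distinct pairs out of 16), so the squares are not orthogonal.
Conclusion: NO.

NO


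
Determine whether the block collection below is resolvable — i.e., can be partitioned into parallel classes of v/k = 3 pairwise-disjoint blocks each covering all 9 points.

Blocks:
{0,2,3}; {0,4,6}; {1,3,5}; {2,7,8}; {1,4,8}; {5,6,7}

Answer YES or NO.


v = 9, block size k = 3, number of blocks = 6.
For resolvability, blocks must partition into parallel classes of size v/k = 3.
Total blocks must therefore be a multiple of 3: 6 = 3·2 + 0 ⇒ divisible ✓.
Greedy packing gives 2 candidate class(es). Each should be a full parallel class (size 3, covers all 9 points).
  Class 1 (3 blocks): {0,2,3}; {1,4,8}; {5,6,7}. Points covered: [0, 1, 2, 3, 4, 5, 6, 7, 8].
  Class 2 (3 blocks): {0,4,6}; {1,3,5}; {2,7,8}. Points covered: [0, 1, 2, 3, 4, 5, 6, 7, 8].
All classes full (size 3)? YES. All classes cover every point? YES.
Resolvable? YES.

YES


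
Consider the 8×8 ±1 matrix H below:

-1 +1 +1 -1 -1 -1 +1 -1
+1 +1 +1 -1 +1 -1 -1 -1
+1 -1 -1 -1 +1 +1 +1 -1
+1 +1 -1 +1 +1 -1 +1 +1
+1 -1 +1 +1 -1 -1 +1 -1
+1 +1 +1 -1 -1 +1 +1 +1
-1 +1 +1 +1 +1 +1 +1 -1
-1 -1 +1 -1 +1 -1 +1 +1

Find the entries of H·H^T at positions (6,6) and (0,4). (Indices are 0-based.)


Row 0 of H: [-1, 1, 1, -1, -1, -1, 1, -1].
Row 4 of H: [1, -1, 1, 1, -1, -1, 1, -1].
Row 6 of H: [-1, 1, 1, 1, 1, 1, 1, -1].
(H·H^T)[6][6] = Σ_j H[6][j]·H[6][j] = (-1)² + (1)² + (1)² + (1)² + (1)² + (1)² + (1)² + (-1)² = 1 + 1 + 1 + 1 + 1 + 1 + 1 + 1 = 8.
(H·H^T)[0][4] = Σ_j H[0][j]·H[4][j] = (-1)·(1) + (1)·(-1) + (1)·(1) + (-1)·(1) + (-1)·(-1) + (-1)·(-1) + (1)·(1) + (-1)·(-1) = -1 + -1 + 1 + -1 + 1 + 1 + 1 + 1 = 2.
Rows 0 and 4 are not orthogonal (dot product = 2 ≠ 0), so H is not a Hadamard matrix.

(6,6) entry = 8; (0,4) entry = 2.


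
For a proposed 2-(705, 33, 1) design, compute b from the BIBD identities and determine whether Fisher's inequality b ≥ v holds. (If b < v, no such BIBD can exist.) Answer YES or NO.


b = λv(v − 1)/(k(k − 1)) = 1·705·704/(33·32) = 496320/1056 = 470.
Compare with v = 705: b < v, so Fisher's inequality fails.

NO


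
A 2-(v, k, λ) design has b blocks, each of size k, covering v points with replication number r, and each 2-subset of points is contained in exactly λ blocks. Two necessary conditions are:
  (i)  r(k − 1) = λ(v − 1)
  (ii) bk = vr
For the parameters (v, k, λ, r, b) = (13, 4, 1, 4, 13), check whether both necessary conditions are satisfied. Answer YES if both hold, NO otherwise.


Condition (i): r(k − 1) = 4·3 = 12; λ(v − 1) = 1·12 = 12. Match? YES.
Condition (ii): bk = 13·4 = 52; vr = 13·4 = 52. Match? YES.
Both conditions hold? YES.

YES


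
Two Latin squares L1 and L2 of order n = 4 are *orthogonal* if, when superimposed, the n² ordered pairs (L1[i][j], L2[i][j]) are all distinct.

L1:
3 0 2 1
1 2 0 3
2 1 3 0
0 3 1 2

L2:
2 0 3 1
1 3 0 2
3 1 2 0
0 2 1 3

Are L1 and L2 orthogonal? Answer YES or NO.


Form the n² = 16 superimposed pairs (L1[i][j], L2[i][j]), row by row (rows and columns indexed from 0):
row 0: (3,2) (0,0) (2,3) (1,1)
row 1: (1,1) (2,3) (0,0) (3,2)
row 2: (2,3) (1,1) (3,2) (0,0)
row 3: (0,0) (3,2) (1,1) (2,3)
Orthogonality requires all 16 pairs distinct.
But the pair (1,1) repeats: cell (0,3) has L1 = 1, L2 = 1, and cell (1,0) has L1 = 1, L2 = 1.
A repeated pair means some other pair never occurs (only 4 distinct pairs out of 16), so the squares are not orthogonal.
Conclusion: NO.

NO


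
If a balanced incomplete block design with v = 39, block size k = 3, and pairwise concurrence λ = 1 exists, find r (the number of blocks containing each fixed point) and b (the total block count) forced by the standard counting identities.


Any 2-(v, k, λ) BIBD satisfies two necessary conditions:
  (i)  Each point sits in r blocks, and counting incidences through any fixed point gives r(k − 1) = λ(v − 1), so r = λ(v − 1)/(k − 1).
  (ii) Total incidences bk = vr, so b = vr/k.
Step 1: r = λ(v − 1)/(k − 1) = 1·(39 − 1)/(3 − 1) = 1·38/2 = 38/2 = 19.
Step 2: b = vr/k = 39·19/3 = 741/3 = 247.
Check integrality: r = 19 ∈ Z ✓, b = 247 ∈ Z ✓.
(These identities are necessary conditions: they determine r and b for any design with these parameters, but do not by themselves prove that one exists.)

r = 19, b = 247.


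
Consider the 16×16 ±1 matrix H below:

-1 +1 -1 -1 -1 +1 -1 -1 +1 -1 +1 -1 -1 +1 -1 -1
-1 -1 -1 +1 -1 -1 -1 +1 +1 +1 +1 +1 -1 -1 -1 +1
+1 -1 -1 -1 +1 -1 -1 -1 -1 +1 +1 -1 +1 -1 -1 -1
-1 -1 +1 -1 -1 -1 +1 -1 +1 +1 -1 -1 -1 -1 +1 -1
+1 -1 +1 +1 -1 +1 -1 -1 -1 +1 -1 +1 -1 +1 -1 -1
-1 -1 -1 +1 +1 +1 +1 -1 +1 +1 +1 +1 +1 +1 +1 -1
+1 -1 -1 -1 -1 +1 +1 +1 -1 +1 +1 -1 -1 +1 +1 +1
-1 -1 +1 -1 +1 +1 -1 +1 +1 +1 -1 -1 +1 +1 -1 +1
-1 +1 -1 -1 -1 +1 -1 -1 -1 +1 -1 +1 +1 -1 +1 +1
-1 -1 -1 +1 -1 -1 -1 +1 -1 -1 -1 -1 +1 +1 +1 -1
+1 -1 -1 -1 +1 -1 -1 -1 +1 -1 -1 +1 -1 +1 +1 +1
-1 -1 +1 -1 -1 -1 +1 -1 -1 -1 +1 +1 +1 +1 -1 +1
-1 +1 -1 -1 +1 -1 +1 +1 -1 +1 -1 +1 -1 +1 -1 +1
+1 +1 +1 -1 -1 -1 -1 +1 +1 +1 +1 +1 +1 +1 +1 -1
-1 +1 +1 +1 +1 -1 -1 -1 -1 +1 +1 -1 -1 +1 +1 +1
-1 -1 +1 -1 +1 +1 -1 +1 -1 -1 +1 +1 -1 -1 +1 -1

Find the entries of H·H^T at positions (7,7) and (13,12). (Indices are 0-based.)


Row 7 of H: [-1, -1, 1, -1, 1, 1, -1, 1, 1, 1, -1, -1, 1, 1, -1, 1].
Row 12 of H: [-1, 1, -1, -1, 1, -1, 1, 1, -1, 1, -1, 1, -1, 1, -1, 1].
Row 13 of H: [1, 1, 1, -1, -1, -1, -1, 1, 1, 1, 1, 1, 1, 1, 1, -1].
(H·H^T)[7][7] = Σ_j H[7][j]·H[7][j] = (-1)² + (-1)² + (1)² + (-1)² + (1)² + (1)² + (-1)² + (1)² + (1)² + (1)² + (-1)² + (-1)² + (1)² + (1)² + (-1)² + (1)² = 1 + 1 + 1 + 1 + 1 + 1 + 1 + 1 + 1 + 1 + 1 + 1 + 1 + 1 + 1 + 1 = 16.
(H·H^T)[13][12] = Σ_j H[13][j]·H[12][j] = (1)·(-1) + (1)·(1) + (1)·(-1) + (-1)·(-1) + (-1)·(1) + (-1)·(-1) + (-1)·(1) + (1)·(1) + (1)·(-1) + (1)·(1) + (1)·(-1) + (1)·(1) + (1)·(-1) + (1)·(1) + (1)·(-1) + (-1)·(1) = -1 + 1 + -1 + 1 + -1 + 1 + -1 + 1 + -1 + 1 + -1 + 1 + -1 + 1 + -1 + -1 = -2.
Rows 13 and 12 are not orthogonal (dot product = -2 ≠ 0), so H is not a Hadamard matrix.

(7,7) entry = 16; (13,12) entry = -2.


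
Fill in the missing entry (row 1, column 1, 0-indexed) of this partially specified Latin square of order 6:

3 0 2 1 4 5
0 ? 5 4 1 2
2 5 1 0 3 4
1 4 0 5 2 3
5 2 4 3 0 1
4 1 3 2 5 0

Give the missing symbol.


Row 1 contains symbols [0, 1, 2, 4, 5] — missing [3].
Column 1 contains symbols [0, 1, 2, 4, 5] — missing [3].
The missing symbol must appear in both missing sets; intersection = [3].
Therefore the hidden value is 3.

Missing value = 3.


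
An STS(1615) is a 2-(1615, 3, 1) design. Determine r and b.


An STS(v) is a 2-(v, 3, 1) BIBD: block size k = 3, λ = 1.
Replication: r(k − 1) = λ(v − 1) ⇒ r·2 = 1615 − 1 = 1614 ⇒ r = 807.
Block count: bk = vr ⇒ b·3 = 1615·807 = 1303305 ⇒ b = 434435.

r = 807, b = 434435.


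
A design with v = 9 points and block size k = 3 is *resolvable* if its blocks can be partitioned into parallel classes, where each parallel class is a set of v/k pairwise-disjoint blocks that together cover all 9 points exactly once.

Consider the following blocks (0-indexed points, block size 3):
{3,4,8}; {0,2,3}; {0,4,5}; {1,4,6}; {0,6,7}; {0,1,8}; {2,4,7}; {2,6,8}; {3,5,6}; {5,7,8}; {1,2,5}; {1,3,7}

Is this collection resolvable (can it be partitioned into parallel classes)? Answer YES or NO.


v = 9, block size k = 3, number of blocks = 12.
For resolvability, blocks must partition into parallel classes of size v/k = 3.
Total blocks must therefore be a multiple of 3: 12 = 3·4 + 0 ⇒ divisible ✓.
Greedy packing gives 4 candidate class(es). Each should be a full parallel class (size 3, covers all 9 points).
  Class 1 (3 blocks): {3,4,8}; {0,6,7}; {1,2,5}. Points covered: [0, 1, 2, 3, 4, 5, 6, 7, 8].
  Class 2 (3 blocks): {0,2,3}; {1,4,6}; {5,7,8}. Points covered: [0, 1, 2, 3, 4, 5, 6, 7, 8].
  Class 3 (3 blocks): {0,4,5}; {2,6,8}; {1,3,7}. Points covered: [0, 1, 2, 3, 4, 5, 6, 7, 8].
  Class 4 (3 blocks): {0,1,8}; {2,4,7}; {3,5,6}. Points covered: [0, 1, 2, 3, 4, 5, 6, 7, 8].
All classes full (size 3)? YES. All classes cover every point? YES.
Resolvable? YES.

YES


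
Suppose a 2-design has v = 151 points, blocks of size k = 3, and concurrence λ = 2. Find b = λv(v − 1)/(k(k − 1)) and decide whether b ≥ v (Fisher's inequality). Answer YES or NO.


r = λ(v − 1)/(k − 1) = 2·150/2 = 150.
b = vr/k = 151·150/3 = 7550.
Fisher's inequality: b ≥ v ⇔ 7550 ≥ 151? YES.

YES


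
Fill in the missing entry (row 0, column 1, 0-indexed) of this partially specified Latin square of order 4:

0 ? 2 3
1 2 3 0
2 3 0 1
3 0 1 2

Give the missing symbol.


Row 0 contains symbols [0, 2, 3] — missing [1].
Column 1 contains symbols [0, 2, 3] — missing [1].
The missing symbol must appear in both missing sets; intersection = [1].
Therefore the hidden value is 1.

Missing value = 1.


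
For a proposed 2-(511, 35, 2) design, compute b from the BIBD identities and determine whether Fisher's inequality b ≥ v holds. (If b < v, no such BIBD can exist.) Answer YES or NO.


b = λv(v − 1)/(k(k − 1)) = 2·511·510/(35·34) = 521220/1190 = 438.
Compare with v = 511: b < v, so Fisher's inequality fails.

NO


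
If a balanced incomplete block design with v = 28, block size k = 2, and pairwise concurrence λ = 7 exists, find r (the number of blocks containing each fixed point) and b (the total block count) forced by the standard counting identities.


Any 2-(v, k, λ) BIBD satisfies two necessary conditions:
  (i)  Each point sits in r blocks, and counting incidences through any fixed point gives r(k − 1) = λ(v − 1), so r = λ(v − 1)/(k − 1).
  (ii) Total incidences bk = vr, so b = vr/k.
Step 1: r = λ(v − 1)/(k − 1) = 7·(28 − 1)/(2 − 1) = 7·27/1 = 189/1 = 189.
Step 2: b = vr/k = 28·189/2 = 5292/2 = 2646.
Check integrality: r = 189 ∈ Z ✓, b = 2646 ∈ Z ✓.
(These identities are necessary conditions: they determine r and b for any design with these parameters, but do not by themselves prove that one exists.)

r = 189, b = 2646.


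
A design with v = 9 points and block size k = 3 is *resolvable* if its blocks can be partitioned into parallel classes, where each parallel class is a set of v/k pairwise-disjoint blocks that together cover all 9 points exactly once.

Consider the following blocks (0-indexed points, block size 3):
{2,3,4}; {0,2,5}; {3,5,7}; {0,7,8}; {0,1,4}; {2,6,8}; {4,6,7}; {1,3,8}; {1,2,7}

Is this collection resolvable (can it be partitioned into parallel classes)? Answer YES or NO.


v = 9, block size k = 3, number of blocks = 9.
For resolvability, blocks must partition into parallel classes of size v/k = 3.
Total blocks must therefore be a multiple of 3: 9 = 3·3 + 0 ⇒ divisible ✓.
Consider block {2,3,4}. The only other block(s) in the collection disjoint from it are {0,7,8} — just 1 block(s). Any parallel class containing {2,3,4} would need 2 other blocks each disjoint from it, so no parallel class of size 3 can contain {2,3,4}.
Since every block must belong to some parallel class in a resolution, the collection cannot be partitioned into parallel classes.
Resolvable? NO.

NO


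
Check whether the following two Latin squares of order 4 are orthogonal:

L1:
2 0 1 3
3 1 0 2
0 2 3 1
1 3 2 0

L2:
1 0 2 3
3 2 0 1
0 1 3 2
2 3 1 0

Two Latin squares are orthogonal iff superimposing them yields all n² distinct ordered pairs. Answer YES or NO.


Form the n² = 16 superimposed pairs (L1[i][j], L2[i][j]), row by row (rows and columns indexed from 0):
row 0: (2,1) (0,0) (1,2) (3,3)
row 1: (3,3) (1,2) (0,0) (2,1)
row 2: (0,0) (2,1) (3,3) (1,2)
row 3: (1,2) (3,3) (2,1) (0,0)
Orthogonality requires all 16 pairs distinct.
But the pair (3,3) repeats: cell (0,3) has L1 = 3, L2 = 3, and cell (1,0) has L1 = 3, L2 = 3.
A repeated pair means some other pair never occurs (only 4 distinct pairs out of 16), so the squares are not orthogonal.
Conclusion: NO.

NO


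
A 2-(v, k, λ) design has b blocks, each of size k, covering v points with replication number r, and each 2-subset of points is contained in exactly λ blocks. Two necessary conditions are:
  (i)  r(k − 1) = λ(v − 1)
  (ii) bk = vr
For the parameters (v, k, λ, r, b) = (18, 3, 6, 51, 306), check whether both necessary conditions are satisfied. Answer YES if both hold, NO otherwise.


Condition (i): r(k − 1) = 51·2 = 102; λ(v − 1) = 6·17 = 102. Match? YES.
Condition (ii): bk = 306·3 = 918; vr = 18·51 = 918. Match? YES.
Both conditions hold? YES.

YES


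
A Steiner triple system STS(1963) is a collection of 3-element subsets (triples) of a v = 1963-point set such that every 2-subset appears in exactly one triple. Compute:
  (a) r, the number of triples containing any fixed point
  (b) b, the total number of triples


An STS(v) is a 2-(v, 3, 1) BIBD: block size k = 3, λ = 1.
Replication: r(k − 1) = λ(v − 1) ⇒ r·2 = 1963 − 1 = 1962 ⇒ r = 981.
Block count: b = v(v − 1)/6 = 1963·1962/6 = 3851406/6 = 641901.

r = 981, b = 641901.


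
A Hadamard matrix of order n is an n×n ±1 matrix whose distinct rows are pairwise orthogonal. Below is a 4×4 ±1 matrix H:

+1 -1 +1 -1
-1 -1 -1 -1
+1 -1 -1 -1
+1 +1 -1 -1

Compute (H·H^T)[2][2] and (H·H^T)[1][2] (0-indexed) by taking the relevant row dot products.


Row 1 of H: [-1, -1, -1, -1].
Row 2 of H: [1, -1, -1, -1].
(H·H^T)[2][2] = Σ_j H[2][j]·H[2][j] = (1)² + (-1)² + (-1)² + (-1)² = 1 + 1 + 1 + 1 = 4.
(H·H^T)[1][2] = Σ_j H[1][j]·H[2][j] = (-1)·(1) + (-1)·(-1) + (-1)·(-1) + (-1)·(-1) = -1 + 1 + 1 + 1 = 2.
Rows 1 and 2 are not orthogonal (dot product = 2 ≠ 0), so H is not a Hadamard matrix.

(2,2) entry = 4; (1,2) entry = 2.


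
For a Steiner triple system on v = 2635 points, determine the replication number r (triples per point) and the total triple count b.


An STS(v) is a 2-(v, 3, 1) BIBD: block size k = 3, λ = 1.
Replication: r(k − 1) = λ(v − 1) ⇒ r·2 = 2635 − 1 = 2634 ⇒ r = 1317.
Block count: b = v(v − 1)/6 = 2635·2634/6 = 6940590/6 = 1156765.

r = 1317, b = 1156765.


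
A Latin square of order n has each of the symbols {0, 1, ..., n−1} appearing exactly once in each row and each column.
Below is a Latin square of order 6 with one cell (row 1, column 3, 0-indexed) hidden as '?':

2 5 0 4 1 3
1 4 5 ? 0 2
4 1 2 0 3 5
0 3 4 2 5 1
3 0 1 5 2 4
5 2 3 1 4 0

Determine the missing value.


Row 1 contains symbols [0, 1, 2, 4, 5] — missing [3].
Column 3 contains symbols [0, 1, 2, 4, 5] — missing [3].
The missing symbol must appear in both missing sets; intersection = [3].
Therefore the hidden value is 3.

Missing value = 3.
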